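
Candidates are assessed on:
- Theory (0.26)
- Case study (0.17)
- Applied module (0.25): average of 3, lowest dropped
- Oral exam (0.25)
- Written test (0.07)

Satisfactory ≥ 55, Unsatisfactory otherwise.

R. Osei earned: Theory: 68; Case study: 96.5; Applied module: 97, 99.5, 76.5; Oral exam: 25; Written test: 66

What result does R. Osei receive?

Applied module: drop 76.5 → average of remaining 2 = 196.5/2 = 98.25
Weighted total:
  Theory 68 × 0.26 = 17.68
  Case study 96.5 × 0.17 = 16.405
  Applied module 98.25 × 0.25 = 24.5625
  Oral exam 25 × 0.25 = 6.25
  Written test 66 × 0.07 = 4.62
Sum = 69.5175
69.5175 ≥ 55 → Satisfactory

Satisfactory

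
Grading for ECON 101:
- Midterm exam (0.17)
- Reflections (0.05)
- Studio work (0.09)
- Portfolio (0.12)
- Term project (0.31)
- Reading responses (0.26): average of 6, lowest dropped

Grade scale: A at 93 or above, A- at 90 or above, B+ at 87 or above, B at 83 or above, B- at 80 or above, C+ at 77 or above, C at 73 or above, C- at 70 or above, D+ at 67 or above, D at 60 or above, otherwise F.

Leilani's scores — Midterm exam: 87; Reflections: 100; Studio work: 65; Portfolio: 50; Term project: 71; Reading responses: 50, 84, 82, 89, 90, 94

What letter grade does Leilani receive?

C

Reading responses: drop 50 → average of remaining 5 = 439/5 = 87.8
Weighted total:
  Midterm exam 87 × 0.17 = 14.79
  Reflections 100 × 0.05 = 5
  Studio work 65 × 0.09 = 5.85
  Portfolio 50 × 0.12 = 6
  Term project 71 × 0.31 = 22.01
  Reading responses 87.8 × 0.26 = 22.828
Sum = 76.478
76.478 is ≥ 73 and < 77 → C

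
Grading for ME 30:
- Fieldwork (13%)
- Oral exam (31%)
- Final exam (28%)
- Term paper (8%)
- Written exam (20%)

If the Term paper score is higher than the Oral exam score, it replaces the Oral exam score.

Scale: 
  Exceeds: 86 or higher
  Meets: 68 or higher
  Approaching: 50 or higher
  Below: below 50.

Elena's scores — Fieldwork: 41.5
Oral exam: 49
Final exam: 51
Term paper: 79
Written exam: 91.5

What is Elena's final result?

Term paper (79) > Oral exam (49), so Oral exam counts as 79.
Weighted total:
  Fieldwork 41.5 × 0.13 = 5.395
  Oral exam 79 × 0.31 = 24.49
  Final exam 51 × 0.28 = 14.28
  Term paper 79 × 0.08 = 6.32
  Written exam 91.5 × 0.2 = 18.3
Sum = 68.785
68.785 is ≥ 68 and < 86 → Meets

Meets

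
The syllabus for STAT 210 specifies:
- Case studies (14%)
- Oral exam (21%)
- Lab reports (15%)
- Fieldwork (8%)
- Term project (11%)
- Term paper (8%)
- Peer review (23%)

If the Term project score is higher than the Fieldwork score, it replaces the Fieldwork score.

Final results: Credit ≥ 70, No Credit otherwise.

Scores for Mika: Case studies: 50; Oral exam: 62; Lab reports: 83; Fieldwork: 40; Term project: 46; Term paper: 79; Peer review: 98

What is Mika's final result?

Credit

Term project (46) > Fieldwork (40), so Fieldwork counts as 46.
Weighted total:
  Case studies 50 × 0.14 = 7
  Oral exam 62 × 0.21 = 13.02
  Lab reports 83 × 0.15 = 12.45
  Fieldwork 46 × 0.08 = 3.68
  Term project 46 × 0.11 = 5.06
  Term paper 79 × 0.08 = 6.32
  Peer review 98 × 0.23 = 22.54
Sum = 70.07
70.07 ≥ 70 → Credit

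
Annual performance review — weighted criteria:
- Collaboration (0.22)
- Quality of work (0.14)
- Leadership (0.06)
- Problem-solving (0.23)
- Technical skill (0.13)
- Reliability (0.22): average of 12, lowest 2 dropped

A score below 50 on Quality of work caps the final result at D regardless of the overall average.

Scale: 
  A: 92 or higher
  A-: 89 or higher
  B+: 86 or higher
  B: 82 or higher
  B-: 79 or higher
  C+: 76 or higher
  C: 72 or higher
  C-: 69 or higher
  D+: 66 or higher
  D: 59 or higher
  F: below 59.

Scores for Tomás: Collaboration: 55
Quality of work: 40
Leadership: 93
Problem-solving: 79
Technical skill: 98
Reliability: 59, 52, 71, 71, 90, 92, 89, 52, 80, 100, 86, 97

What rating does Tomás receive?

D

Reliability: drop 52, 52 → average of remaining 10 = 835/10 = 83.5
Quality of work score 40 < 50: minimum not met.
Weighted total:
  Collaboration 55 × 0.22 = 12.1
  Quality of work 40 × 0.14 = 5.6
  Leadership 93 × 0.06 = 5.58
  Problem-solving 79 × 0.23 = 18.17
  Technical skill 98 × 0.13 = 12.74
  Reliability 83.5 × 0.22 = 18.37
Sum = 72.56
72.56 would be C; cap at D applies → D.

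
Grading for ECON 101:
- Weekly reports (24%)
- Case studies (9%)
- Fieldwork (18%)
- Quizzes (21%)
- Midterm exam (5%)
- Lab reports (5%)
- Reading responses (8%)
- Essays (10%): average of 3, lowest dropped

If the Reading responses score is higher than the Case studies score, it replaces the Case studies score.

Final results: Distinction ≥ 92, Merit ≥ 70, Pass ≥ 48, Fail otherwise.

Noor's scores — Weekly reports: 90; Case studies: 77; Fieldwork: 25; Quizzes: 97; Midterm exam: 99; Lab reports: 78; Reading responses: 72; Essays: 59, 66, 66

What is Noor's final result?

Merit

Essays: drop 59 → average of remaining 2 = 132/2 = 66
Reading responses (72) ≤ Case studies (77), so Case studies stays at 77.
Weighted total:
  Weekly reports 90 × 0.24 = 21.6
  Case studies 77 × 0.09 = 6.93
  Fieldwork 25 × 0.18 = 4.5
  Quizzes 97 × 0.21 = 20.37
  Midterm exam 99 × 0.05 = 4.95
  Lab reports 78 × 0.05 = 3.9
  Reading responses 72 × 0.08 = 5.76
  Essays 66 × 0.1 = 6.6
Sum = 74.61
74.61 is ≥ 70 and < 92 → Merit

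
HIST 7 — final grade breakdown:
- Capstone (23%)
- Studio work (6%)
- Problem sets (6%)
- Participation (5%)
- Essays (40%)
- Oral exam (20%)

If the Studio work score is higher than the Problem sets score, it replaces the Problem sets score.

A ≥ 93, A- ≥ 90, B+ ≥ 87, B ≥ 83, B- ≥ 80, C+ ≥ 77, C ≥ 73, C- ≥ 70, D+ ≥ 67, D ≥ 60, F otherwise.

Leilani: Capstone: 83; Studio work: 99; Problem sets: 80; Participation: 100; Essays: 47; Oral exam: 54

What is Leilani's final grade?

Studio work (99) > Problem sets (80), so Problem sets counts as 99.
Weighted total:
  Capstone 83 × 0.23 = 19.09
  Studio work 99 × 0.06 = 5.94
  Problem sets 99 × 0.06 = 5.94
  Participation 100 × 0.05 = 5
  Essays 47 × 0.4 = 18.8
  Oral exam 54 × 0.2 = 10.8
Sum = 65.57
65.57 is ≥ 60 and < 67 → D

D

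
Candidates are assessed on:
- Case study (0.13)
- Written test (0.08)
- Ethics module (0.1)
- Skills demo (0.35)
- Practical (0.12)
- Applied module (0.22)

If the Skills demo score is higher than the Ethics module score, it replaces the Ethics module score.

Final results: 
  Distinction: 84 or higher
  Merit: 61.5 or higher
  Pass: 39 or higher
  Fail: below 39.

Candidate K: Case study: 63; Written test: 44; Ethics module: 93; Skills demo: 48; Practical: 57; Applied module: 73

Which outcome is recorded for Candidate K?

Skills demo (48) ≤ Ethics module (93), so Ethics module stays at 93.
Weighted total:
  Case study 63 × 0.13 = 8.19
  Written test 44 × 0.08 = 3.52
  Ethics module 93 × 0.1 = 9.3
  Skills demo 48 × 0.35 = 16.8
  Practical 57 × 0.12 = 6.84
  Applied module 73 × 0.22 = 16.06
Sum = 60.71
60.71 is ≥ 39 and < 61.5 → Pass

Pass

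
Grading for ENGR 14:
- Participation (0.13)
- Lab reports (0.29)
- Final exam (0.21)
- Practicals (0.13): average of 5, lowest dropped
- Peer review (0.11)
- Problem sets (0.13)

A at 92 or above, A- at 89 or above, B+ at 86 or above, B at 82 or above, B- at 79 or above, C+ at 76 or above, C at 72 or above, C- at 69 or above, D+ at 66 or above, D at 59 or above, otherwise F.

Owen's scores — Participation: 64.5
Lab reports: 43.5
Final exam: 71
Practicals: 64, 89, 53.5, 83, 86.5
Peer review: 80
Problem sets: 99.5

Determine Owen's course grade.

Practicals: drop 53.5 → average of remaining 4 = 322.5/4 = 80.625
Weighted total:
  Participation 64.5 × 0.13 = 8.385
  Lab reports 43.5 × 0.29 = 12.615
  Final exam 71 × 0.21 = 14.91
  Practicals 80.625 × 0.13 = 10.48125
  Peer review 80 × 0.11 = 8.8
  Problem sets 99.5 × 0.13 = 12.935
Sum = 68.12625
68.12625 is ≥ 66 and < 69 → D+

D+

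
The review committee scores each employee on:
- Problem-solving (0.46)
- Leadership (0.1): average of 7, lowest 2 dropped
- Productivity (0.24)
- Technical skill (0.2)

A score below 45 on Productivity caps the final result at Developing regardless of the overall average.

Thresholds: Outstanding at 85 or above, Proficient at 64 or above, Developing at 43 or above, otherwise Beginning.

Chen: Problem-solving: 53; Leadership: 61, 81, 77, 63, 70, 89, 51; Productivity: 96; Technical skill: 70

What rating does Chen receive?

Leadership: drop 51, 61 → average of remaining 5 = 380/5 = 76
Productivity score 96 ≥ 45: minimum met.
Weighted total:
  Problem-solving 53 × 0.46 = 24.38
  Leadership 76 × 0.1 = 7.6
  Productivity 96 × 0.24 = 23.04
  Technical skill 70 × 0.2 = 14
Sum = 69.02
69.02 is ≥ 64 and < 85 → Proficient

Proficient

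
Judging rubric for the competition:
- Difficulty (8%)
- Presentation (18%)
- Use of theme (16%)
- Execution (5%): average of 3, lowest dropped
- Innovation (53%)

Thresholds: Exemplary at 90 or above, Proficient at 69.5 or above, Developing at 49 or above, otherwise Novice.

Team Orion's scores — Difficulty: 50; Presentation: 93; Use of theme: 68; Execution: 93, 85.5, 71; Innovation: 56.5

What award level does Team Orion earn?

Execution: drop 71 → average of remaining 2 = 178.5/2 = 89.25
Weighted total:
  Difficulty 50 × 0.08 = 4
  Presentation 93 × 0.18 = 16.74
  Use of theme 68 × 0.16 = 10.88
  Execution 89.25 × 0.05 = 4.4625
  Innovation 56.5 × 0.53 = 29.945
Sum = 66.0275
66.0275 is ≥ 49 and < 69.5 → Developing

Developing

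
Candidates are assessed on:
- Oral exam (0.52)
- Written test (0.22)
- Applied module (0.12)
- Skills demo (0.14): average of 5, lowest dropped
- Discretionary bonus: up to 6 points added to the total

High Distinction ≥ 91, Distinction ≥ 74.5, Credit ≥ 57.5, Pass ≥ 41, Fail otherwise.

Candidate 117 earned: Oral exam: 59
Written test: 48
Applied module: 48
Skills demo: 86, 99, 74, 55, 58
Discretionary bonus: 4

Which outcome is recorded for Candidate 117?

Credit

Skills demo: drop 55 → average of remaining 4 = 317/4 = 79.25
Weighted total:
  Oral exam 59 × 0.52 = 30.68
  Written test 48 × 0.22 = 10.56
  Applied module 48 × 0.12 = 5.76
  Skills demo 79.25 × 0.14 = 11.095
Sum = 58.095
Discretionary bonus: 58.095 + 4 = 62.095
62.095 is ≥ 57.5 and < 74.5 → Credit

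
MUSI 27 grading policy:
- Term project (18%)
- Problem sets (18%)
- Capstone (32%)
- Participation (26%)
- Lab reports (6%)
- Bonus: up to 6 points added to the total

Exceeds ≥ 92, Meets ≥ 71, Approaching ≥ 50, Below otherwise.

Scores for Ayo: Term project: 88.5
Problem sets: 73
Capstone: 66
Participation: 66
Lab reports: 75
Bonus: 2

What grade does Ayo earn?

Meets

Weighted total:
  Term project 88.5 × 0.18 = 15.93
  Problem sets 73 × 0.18 = 13.14
  Capstone 66 × 0.32 = 21.12
  Participation 66 × 0.26 = 17.16
  Lab reports 75 × 0.06 = 4.5
Sum = 71.85
Bonus: 71.85 + 2 = 73.85
73.85 is ≥ 71 and < 92 → Meets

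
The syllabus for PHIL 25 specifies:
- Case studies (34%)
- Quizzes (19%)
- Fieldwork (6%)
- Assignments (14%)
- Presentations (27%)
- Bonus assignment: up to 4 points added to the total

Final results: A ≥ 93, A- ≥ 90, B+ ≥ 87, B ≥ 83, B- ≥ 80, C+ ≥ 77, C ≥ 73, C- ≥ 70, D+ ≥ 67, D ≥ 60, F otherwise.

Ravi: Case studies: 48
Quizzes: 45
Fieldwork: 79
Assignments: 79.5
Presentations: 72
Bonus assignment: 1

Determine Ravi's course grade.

Weighted total:
  Case studies 48 × 0.34 = 16.32
  Quizzes 45 × 0.19 = 8.55
  Fieldwork 79 × 0.06 = 4.74
  Assignments 79.5 × 0.14 = 11.13
  Presentations 72 × 0.27 = 19.44
Sum = 60.18
Bonus assignment: 60.18 + 1 = 61.18
61.18 is ≥ 60 and < 67 → D

D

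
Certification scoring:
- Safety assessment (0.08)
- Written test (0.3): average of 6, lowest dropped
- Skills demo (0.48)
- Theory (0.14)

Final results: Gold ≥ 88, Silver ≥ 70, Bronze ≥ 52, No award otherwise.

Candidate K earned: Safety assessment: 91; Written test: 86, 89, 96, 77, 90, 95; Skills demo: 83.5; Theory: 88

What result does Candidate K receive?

Written test: drop 77 → average of remaining 5 = 456/5 = 91.2
Weighted total:
  Safety assessment 91 × 0.08 = 7.28
  Written test 91.2 × 0.3 = 27.36
  Skills demo 83.5 × 0.48 = 40.08
  Theory 88 × 0.14 = 12.32
Sum = 87.04
87.04 is ≥ 70 and < 88 → Silver

Silver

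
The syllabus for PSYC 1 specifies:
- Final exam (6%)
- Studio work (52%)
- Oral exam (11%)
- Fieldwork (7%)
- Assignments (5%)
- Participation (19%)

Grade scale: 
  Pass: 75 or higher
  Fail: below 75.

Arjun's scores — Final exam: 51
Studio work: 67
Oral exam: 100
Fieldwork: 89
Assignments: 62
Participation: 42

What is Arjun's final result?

Fail

Weighted total:
  Final exam 51 × 0.06 = 3.06
  Studio work 67 × 0.52 = 34.84
  Oral exam 100 × 0.11 = 11
  Fieldwork 89 × 0.07 = 6.23
  Assignments 62 × 0.05 = 3.1
  Participation 42 × 0.19 = 7.98
Sum = 66.21
66.21 < 75 → Fail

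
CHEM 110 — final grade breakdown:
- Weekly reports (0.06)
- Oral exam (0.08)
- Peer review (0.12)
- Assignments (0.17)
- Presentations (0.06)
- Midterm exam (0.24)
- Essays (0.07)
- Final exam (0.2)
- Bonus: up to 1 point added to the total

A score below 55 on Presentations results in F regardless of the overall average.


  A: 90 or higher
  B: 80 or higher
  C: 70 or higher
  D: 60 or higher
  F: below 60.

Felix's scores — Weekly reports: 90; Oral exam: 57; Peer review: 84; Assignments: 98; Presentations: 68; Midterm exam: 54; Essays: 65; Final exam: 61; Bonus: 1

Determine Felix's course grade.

Presentations score 68 ≥ 55: minimum met.
Weighted total:
  Weekly reports 90 × 0.06 = 5.4
  Oral exam 57 × 0.08 = 4.56
  Peer review 84 × 0.12 = 10.08
  Assignments 98 × 0.17 = 16.66
  Presentations 68 × 0.06 = 4.08
  Midterm exam 54 × 0.24 = 12.96
  Essays 65 × 0.07 = 4.55
  Final exam 61 × 0.2 = 12.2
Sum = 70.49
Bonus: 70.49 + 1 = 71.49
71.49 is ≥ 70 and < 80 → C

C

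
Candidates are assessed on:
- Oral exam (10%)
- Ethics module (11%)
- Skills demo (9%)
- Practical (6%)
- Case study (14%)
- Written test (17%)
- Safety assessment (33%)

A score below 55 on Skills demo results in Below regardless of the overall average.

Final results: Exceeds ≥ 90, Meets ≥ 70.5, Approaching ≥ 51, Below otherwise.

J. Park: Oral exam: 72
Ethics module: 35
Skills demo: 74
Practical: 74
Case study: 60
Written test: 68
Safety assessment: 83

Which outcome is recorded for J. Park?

Skills demo score 74 ≥ 55: minimum met.
Weighted total:
  Oral exam 72 × 0.1 = 7.2
  Ethics module 35 × 0.11 = 3.85
  Skills demo 74 × 0.09 = 6.66
  Practical 74 × 0.06 = 4.44
  Case study 60 × 0.14 = 8.4
  Written test 68 × 0.17 = 11.56
  Safety assessment 83 × 0.33 = 27.39
Sum = 69.5
69.5 is ≥ 51 and < 70.5 → Approaching

Approaching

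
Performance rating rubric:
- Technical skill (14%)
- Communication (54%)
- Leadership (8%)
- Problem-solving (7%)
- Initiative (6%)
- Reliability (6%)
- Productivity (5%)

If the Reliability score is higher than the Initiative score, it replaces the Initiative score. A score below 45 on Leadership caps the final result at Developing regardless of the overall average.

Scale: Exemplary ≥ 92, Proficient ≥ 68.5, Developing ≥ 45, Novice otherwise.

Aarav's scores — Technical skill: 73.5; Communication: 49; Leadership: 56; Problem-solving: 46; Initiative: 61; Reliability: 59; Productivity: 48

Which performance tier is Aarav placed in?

Developing

Reliability (59) ≤ Initiative (61), so Initiative stays at 61.
Leadership score 56 ≥ 45: minimum met.
Weighted total:
  Technical skill 73.5 × 0.14 = 10.29
  Communication 49 × 0.54 = 26.46
  Leadership 56 × 0.08 = 4.48
  Problem-solving 46 × 0.07 = 3.22
  Initiative 61 × 0.06 = 3.66
  Reliability 59 × 0.06 = 3.54
  Productivity 48 × 0.05 = 2.4
Sum = 54.05
54.05 is ≥ 45 and < 68.5 → Developing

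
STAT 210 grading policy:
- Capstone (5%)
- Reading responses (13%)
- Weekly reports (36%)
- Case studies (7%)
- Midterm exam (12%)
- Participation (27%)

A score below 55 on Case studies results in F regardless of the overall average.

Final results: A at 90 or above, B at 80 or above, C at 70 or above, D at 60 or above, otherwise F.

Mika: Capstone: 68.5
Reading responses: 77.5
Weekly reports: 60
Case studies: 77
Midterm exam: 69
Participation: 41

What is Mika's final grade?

Case studies score 77 ≥ 55: minimum met.
Weighted total:
  Capstone 68.5 × 0.05 = 3.425
  Reading responses 77.5 × 0.13 = 10.075
  Weekly reports 60 × 0.36 = 21.6
  Case studies 77 × 0.07 = 5.39
  Midterm exam 69 × 0.12 = 8.28
  Participation 41 × 0.27 = 11.07
Sum = 59.84
59.84 < 60 → F

F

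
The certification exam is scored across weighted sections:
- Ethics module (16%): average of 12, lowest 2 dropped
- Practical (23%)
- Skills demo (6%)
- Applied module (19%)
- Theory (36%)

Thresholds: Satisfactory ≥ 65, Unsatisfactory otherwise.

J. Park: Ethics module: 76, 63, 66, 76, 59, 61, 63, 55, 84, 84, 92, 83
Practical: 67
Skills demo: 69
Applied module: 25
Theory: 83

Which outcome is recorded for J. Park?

Ethics module: drop 55, 59 → average of remaining 10 = 748/10 = 74.8
Weighted total:
  Ethics module 74.8 × 0.16 = 11.968
  Practical 67 × 0.23 = 15.41
  Skills demo 69 × 0.06 = 4.14
  Applied module 25 × 0.19 = 4.75
  Theory 83 × 0.36 = 29.88
Sum = 66.148
66.148 ≥ 65 → Satisfactory

Satisfactory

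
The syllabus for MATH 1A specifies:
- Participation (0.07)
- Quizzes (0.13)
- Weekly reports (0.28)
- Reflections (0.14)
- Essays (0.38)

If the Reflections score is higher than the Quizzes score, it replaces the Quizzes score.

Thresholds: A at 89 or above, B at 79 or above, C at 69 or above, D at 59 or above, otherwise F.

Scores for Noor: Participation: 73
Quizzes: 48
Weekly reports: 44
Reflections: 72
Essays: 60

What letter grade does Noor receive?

D

Reflections (72) > Quizzes (48), so Quizzes counts as 72.
Weighted total:
  Participation 73 × 0.07 = 5.11
  Quizzes 72 × 0.13 = 9.36
  Weekly reports 44 × 0.28 = 12.32
  Reflections 72 × 0.14 = 10.08
  Essays 60 × 0.38 = 22.8
Sum = 59.67
59.67 is ≥ 59 and < 69 → D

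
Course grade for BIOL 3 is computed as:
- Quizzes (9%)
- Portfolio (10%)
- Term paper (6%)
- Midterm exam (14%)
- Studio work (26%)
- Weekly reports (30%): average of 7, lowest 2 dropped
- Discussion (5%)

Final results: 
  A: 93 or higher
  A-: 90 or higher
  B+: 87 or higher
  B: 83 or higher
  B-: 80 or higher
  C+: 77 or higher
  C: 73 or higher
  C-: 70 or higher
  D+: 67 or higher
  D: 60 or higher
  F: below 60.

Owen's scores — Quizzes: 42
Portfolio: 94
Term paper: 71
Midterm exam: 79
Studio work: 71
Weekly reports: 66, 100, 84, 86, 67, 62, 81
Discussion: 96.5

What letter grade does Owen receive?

C

Weekly reports: drop 62, 66 → average of remaining 5 = 418/5 = 83.6
Weighted total:
  Quizzes 42 × 0.09 = 3.78
  Portfolio 94 × 0.1 = 9.4
  Term paper 71 × 0.06 = 4.26
  Midterm exam 79 × 0.14 = 11.06
  Studio work 71 × 0.26 = 18.46
  Weekly reports 83.6 × 0.3 = 25.08
  Discussion 96.5 × 0.05 = 4.825
Sum = 76.865
76.865 is ≥ 73 and < 77 → C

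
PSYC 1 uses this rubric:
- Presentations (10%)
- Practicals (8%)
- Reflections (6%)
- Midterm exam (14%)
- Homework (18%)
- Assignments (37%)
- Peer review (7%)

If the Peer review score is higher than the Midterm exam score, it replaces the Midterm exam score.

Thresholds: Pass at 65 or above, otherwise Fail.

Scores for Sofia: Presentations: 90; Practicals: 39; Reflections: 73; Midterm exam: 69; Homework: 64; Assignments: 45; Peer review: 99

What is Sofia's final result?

Peer review (99) > Midterm exam (69), so Midterm exam counts as 99.
Weighted total:
  Presentations 90 × 0.1 = 9
  Practicals 39 × 0.08 = 3.12
  Reflections 73 × 0.06 = 4.38
  Midterm exam 99 × 0.14 = 13.86
  Homework 64 × 0.18 = 11.52
  Assignments 45 × 0.37 = 16.65
  Peer review 99 × 0.07 = 6.93
Sum = 65.46
65.46 ≥ 65 → Pass

Pass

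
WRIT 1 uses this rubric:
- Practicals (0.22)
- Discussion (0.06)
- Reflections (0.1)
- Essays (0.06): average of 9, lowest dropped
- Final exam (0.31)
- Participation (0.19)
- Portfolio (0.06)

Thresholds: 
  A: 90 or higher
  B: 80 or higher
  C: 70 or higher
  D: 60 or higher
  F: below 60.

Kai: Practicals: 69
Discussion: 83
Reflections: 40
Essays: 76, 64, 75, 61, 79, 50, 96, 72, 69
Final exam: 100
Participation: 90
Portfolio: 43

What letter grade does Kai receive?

Essays: drop 50 → average of remaining 8 = 592/8 = 74
Weighted total:
  Practicals 69 × 0.22 = 15.18
  Discussion 83 × 0.06 = 4.98
  Reflections 40 × 0.1 = 4
  Essays 74 × 0.06 = 4.44
  Final exam 100 × 0.31 = 31
  Participation 90 × 0.19 = 17.1
  Portfolio 43 × 0.06 = 2.58
Sum = 79.28
79.28 is ≥ 70 and < 80 → C

C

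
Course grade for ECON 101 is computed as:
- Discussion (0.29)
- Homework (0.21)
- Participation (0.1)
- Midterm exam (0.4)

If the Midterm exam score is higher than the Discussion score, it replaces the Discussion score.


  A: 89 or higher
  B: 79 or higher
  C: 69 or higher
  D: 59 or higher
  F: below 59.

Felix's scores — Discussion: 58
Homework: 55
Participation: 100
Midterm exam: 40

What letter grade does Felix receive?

F

Midterm exam (40) ≤ Discussion (58), so Discussion stays at 58.
Weighted total:
  Discussion 58 × 0.29 = 16.82
  Homework 55 × 0.21 = 11.55
  Participation 100 × 0.1 = 10
  Midterm exam 40 × 0.4 = 16
Sum = 54.37
54.37 < 59 → F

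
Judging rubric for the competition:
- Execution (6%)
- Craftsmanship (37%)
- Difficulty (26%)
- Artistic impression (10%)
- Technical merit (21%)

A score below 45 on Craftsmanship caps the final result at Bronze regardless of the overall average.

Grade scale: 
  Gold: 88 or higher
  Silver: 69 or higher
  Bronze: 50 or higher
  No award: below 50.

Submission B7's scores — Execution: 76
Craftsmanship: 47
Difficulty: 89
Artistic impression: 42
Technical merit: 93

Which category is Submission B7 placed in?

Bronze

Craftsmanship score 47 ≥ 45: minimum met.
Weighted total:
  Execution 76 × 0.06 = 4.56
  Craftsmanship 47 × 0.37 = 17.39
  Difficulty 89 × 0.26 = 23.14
  Artistic impression 42 × 0.1 = 4.2
  Technical merit 93 × 0.21 = 19.53
Sum = 68.82
68.82 is ≥ 50 and < 69 → Bronze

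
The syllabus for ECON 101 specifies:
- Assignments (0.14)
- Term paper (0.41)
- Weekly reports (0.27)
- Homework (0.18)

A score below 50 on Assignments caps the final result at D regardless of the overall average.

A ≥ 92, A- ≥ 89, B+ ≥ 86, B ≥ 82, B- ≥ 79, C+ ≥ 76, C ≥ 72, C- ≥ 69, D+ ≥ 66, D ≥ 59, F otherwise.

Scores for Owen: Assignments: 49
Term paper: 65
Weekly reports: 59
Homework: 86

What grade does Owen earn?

D

Assignments score 49 < 50: minimum not met.
Weighted total:
  Assignments 49 × 0.14 = 6.86
  Term paper 65 × 0.41 = 26.65
  Weekly reports 59 × 0.27 = 15.93
  Homework 86 × 0.18 = 15.48
Sum = 64.92
64.92 would be D; cap at D applies → D.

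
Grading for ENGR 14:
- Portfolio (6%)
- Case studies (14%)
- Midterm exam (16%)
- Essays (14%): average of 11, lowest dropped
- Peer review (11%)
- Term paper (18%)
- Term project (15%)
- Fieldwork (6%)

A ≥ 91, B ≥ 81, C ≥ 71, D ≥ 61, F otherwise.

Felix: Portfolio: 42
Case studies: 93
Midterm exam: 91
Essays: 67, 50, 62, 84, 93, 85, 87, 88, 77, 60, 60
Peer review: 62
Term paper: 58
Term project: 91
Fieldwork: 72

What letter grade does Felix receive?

C

Essays: drop 50 → average of remaining 10 = 763/10 = 76.3
Weighted total:
  Portfolio 42 × 0.06 = 2.52
  Case studies 93 × 0.14 = 13.02
  Midterm exam 91 × 0.16 = 14.56
  Essays 76.3 × 0.14 = 10.682
  Peer review 62 × 0.11 = 6.82
  Term paper 58 × 0.18 = 10.44
  Term project 91 × 0.15 = 13.65
  Fieldwork 72 × 0.06 = 4.32
Sum = 76.012
76.012 is ≥ 71 and < 81 → C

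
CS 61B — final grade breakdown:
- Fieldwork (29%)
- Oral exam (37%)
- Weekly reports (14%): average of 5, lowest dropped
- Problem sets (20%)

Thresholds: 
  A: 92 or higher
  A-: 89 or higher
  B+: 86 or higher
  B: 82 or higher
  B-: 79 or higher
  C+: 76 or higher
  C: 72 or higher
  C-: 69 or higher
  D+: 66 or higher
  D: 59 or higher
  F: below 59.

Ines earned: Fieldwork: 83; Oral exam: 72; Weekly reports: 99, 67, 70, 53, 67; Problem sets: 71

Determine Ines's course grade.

Weekly reports: drop 53 → average of remaining 4 = 303/4 = 75.75
Weighted total:
  Fieldwork 83 × 0.29 = 24.07
  Oral exam 72 × 0.37 = 26.64
  Weekly reports 75.75 × 0.14 = 10.605
  Problem sets 71 × 0.2 = 14.2
Sum = 75.515
75.515 is ≥ 72 and < 76 → C

C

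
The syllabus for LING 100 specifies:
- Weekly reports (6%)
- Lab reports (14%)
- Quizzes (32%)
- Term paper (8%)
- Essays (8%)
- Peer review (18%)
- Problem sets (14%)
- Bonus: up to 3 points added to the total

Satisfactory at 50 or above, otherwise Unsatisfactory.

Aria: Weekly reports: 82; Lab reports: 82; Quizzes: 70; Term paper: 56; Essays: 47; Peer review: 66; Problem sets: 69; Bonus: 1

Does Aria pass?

Weighted total:
  Weekly reports 82 × 0.06 = 4.92
  Lab reports 82 × 0.14 = 11.48
  Quizzes 70 × 0.32 = 22.4
  Term paper 56 × 0.08 = 4.48
  Essays 47 × 0.08 = 3.76
  Peer review 66 × 0.18 = 11.88
  Problem sets 69 × 0.14 = 9.66
Sum = 68.58
Bonus: 68.58 + 1 = 69.58
69.58 ≥ 50 → Satisfactory

Satisfactory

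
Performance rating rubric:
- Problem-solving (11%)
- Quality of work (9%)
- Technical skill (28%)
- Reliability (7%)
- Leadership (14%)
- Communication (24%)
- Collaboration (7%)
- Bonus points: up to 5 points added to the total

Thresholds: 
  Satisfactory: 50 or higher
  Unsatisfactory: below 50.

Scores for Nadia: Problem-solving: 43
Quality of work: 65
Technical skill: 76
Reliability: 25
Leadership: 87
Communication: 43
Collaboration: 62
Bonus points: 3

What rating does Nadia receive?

Weighted total:
  Problem-solving 43 × 0.11 = 4.73
  Quality of work 65 × 0.09 = 5.85
  Technical skill 76 × 0.28 = 21.28
  Reliability 25 × 0.07 = 1.75
  Leadership 87 × 0.14 = 12.18
  Communication 43 × 0.24 = 10.32
  Collaboration 62 × 0.07 = 4.34
Sum = 60.45
Bonus points: 60.45 + 3 = 63.45
63.45 ≥ 50 → Satisfactory

Satisfactory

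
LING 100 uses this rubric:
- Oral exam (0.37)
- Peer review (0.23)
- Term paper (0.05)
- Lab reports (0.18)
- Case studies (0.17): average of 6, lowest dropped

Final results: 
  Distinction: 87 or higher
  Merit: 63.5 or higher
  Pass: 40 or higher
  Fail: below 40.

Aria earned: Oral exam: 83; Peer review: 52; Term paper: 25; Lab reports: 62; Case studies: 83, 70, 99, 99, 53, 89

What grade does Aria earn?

Merit

Case studies: drop 53 → average of remaining 5 = 440/5 = 88
Weighted total:
  Oral exam 83 × 0.37 = 30.71
  Peer review 52 × 0.23 = 11.96
  Term paper 25 × 0.05 = 1.25
  Lab reports 62 × 0.18 = 11.16
  Case studies 88 × 0.17 = 14.96
Sum = 70.04
70.04 is ≥ 63.5 and < 87 → Merit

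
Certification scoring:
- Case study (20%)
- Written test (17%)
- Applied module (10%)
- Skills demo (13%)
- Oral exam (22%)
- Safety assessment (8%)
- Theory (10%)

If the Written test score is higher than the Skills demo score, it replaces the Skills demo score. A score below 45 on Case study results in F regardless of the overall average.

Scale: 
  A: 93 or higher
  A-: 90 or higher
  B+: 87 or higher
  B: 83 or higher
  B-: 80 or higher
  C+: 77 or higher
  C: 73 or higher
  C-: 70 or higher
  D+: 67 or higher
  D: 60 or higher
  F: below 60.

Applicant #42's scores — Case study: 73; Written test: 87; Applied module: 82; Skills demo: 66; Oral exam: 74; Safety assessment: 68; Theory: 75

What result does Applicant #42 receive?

Written test (87) > Skills demo (66), so Skills demo counts as 87.
Case study score 73 ≥ 45: minimum met.
Weighted total:
  Case study 73 × 0.2 = 14.6
  Written test 87 × 0.17 = 14.79
  Applied module 82 × 0.1 = 8.2
  Skills demo 87 × 0.13 = 11.31
  Oral exam 74 × 0.22 = 16.28
  Safety assessment 68 × 0.08 = 5.44
  Theory 75 × 0.1 = 7.5
Sum = 78.12
78.12 is ≥ 77 and < 80 → C+

C+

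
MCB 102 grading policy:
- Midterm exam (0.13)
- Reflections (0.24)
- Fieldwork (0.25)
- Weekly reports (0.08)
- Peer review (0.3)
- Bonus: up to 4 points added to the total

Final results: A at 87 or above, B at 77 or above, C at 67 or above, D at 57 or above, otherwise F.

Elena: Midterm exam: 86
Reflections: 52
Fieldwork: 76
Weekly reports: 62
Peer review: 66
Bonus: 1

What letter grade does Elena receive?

Weighted total:
  Midterm exam 86 × 0.13 = 11.18
  Reflections 52 × 0.24 = 12.48
  Fieldwork 76 × 0.25 = 19
  Weekly reports 62 × 0.08 = 4.96
  Peer review 66 × 0.3 = 19.8
Sum = 67.42
Bonus: 67.42 + 1 = 68.42
68.42 is ≥ 67 and < 77 → C

C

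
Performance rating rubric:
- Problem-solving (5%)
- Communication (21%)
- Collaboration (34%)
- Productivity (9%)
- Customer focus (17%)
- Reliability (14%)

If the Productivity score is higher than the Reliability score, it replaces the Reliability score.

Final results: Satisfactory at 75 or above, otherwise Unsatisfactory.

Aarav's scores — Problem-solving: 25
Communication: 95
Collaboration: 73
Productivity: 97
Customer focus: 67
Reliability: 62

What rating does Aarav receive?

Satisfactory

Productivity (97) > Reliability (62), so Reliability counts as 97.
Weighted total:
  Problem-solving 25 × 0.05 = 1.25
  Communication 95 × 0.21 = 19.95
  Collaboration 73 × 0.34 = 24.82
  Productivity 97 × 0.09 = 8.73
  Customer focus 67 × 0.17 = 11.39
  Reliability 97 × 0.14 = 13.58
Sum = 79.72
79.72 ≥ 75 → Satisfactory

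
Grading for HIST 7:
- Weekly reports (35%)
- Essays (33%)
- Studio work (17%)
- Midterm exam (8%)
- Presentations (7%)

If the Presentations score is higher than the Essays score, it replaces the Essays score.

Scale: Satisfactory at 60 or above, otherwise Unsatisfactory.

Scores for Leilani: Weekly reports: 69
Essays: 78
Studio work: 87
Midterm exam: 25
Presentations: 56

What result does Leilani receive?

Satisfactory

Presentations (56) ≤ Essays (78), so Essays stays at 78.
Weighted total:
  Weekly reports 69 × 0.35 = 24.15
  Essays 78 × 0.33 = 25.74
  Studio work 87 × 0.17 = 14.79
  Midterm exam 25 × 0.08 = 2
  Presentations 56 × 0.07 = 3.92
Sum = 70.6
70.6 ≥ 60 → Satisfactory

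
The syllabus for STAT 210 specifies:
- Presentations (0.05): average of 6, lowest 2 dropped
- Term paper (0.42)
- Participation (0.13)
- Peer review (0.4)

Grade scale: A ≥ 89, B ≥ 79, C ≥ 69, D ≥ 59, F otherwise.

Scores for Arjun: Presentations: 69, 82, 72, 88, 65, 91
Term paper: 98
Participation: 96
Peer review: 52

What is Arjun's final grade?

Presentations: drop 65, 69 → average of remaining 4 = 333/4 = 83.25
Weighted total:
  Presentations 83.25 × 0.05 = 4.1625
  Term paper 98 × 0.42 = 41.16
  Participation 96 × 0.13 = 12.48
  Peer review 52 × 0.4 = 20.8
Sum = 78.6025
78.6025 is ≥ 69 and < 79 → C

C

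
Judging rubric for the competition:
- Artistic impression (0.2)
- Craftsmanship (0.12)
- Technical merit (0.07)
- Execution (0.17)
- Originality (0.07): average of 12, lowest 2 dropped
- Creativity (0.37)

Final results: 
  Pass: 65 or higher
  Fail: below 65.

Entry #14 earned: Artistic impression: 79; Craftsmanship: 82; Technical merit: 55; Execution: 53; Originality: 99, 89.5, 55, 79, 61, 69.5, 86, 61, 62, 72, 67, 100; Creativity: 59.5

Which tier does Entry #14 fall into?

Pass

Originality: drop 55, 61 → average of remaining 10 = 785/10 = 78.5
Weighted total:
  Artistic impression 79 × 0.2 = 15.8
  Craftsmanship 82 × 0.12 = 9.84
  Technical merit 55 × 0.07 = 3.85
  Execution 53 × 0.17 = 9.01
  Originality 78.5 × 0.07 = 5.495
  Creativity 59.5 × 0.37 = 22.015
Sum = 66.01
66.01 ≥ 65 → Pass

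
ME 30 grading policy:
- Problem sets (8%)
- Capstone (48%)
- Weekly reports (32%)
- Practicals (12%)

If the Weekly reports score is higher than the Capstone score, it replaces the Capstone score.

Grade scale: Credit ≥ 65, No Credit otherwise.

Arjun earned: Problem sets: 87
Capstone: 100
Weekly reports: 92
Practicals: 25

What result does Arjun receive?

Weekly reports (92) ≤ Capstone (100), so Capstone stays at 100.
Weighted total:
  Problem sets 87 × 0.08 = 6.96
  Capstone 100 × 0.48 = 48
  Weekly reports 92 × 0.32 = 29.44
  Practicals 25 × 0.12 = 3
Sum = 87.4
87.4 ≥ 65 → Credit

Credit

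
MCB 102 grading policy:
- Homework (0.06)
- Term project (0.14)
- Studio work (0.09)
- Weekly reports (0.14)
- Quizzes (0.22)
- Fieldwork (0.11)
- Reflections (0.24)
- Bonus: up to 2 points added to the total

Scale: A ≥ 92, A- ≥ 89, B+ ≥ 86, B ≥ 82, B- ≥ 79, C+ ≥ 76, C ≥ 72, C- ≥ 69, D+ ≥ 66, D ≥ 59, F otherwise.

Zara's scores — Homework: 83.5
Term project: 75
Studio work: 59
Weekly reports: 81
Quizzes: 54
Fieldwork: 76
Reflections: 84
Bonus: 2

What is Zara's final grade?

C

Weighted total:
  Homework 83.5 × 0.06 = 5.01
  Term project 75 × 0.14 = 10.5
  Studio work 59 × 0.09 = 5.31
  Weekly reports 81 × 0.14 = 11.34
  Quizzes 54 × 0.22 = 11.88
  Fieldwork 76 × 0.11 = 8.36
  Reflections 84 × 0.24 = 20.16
Sum = 72.56
Bonus: 72.56 + 2 = 74.56
74.56 is ≥ 72 and < 76 → C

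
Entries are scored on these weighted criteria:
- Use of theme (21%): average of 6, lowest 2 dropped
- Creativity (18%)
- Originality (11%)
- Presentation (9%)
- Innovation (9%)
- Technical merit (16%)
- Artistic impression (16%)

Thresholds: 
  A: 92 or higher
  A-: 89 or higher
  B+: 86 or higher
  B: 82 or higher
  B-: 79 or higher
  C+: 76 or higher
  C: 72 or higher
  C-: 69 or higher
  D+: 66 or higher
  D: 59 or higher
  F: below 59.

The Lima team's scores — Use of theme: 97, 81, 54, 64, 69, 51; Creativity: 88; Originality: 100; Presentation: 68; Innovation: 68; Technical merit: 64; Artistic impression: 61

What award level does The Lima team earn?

Use of theme: drop 51, 54 → average of remaining 4 = 311/4 = 77.75
Weighted total:
  Use of theme 77.75 × 0.21 = 16.3275
  Creativity 88 × 0.18 = 15.84
  Originality 100 × 0.11 = 11
  Presentation 68 × 0.09 = 6.12
  Innovation 68 × 0.09 = 6.12
  Technical merit 64 × 0.16 = 10.24
  Artistic impression 61 × 0.16 = 9.76
Sum = 75.4075
75.4075 is ≥ 72 and < 76 → C

C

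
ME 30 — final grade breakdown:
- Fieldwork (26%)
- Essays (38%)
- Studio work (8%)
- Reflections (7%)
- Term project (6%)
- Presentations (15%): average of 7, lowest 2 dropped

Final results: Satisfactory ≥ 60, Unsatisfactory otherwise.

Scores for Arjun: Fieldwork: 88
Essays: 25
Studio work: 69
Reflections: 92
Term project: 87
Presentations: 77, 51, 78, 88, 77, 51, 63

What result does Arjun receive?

Satisfactory

Presentations: drop 51, 51 → average of remaining 5 = 383/5 = 76.6
Weighted total:
  Fieldwork 88 × 0.26 = 22.88
  Essays 25 × 0.38 = 9.5
  Studio work 69 × 0.08 = 5.52
  Reflections 92 × 0.07 = 6.44
  Term project 87 × 0.06 = 5.22
  Presentations 76.6 × 0.15 = 11.49
Sum = 61.05
61.05 ≥ 60 → Satisfactory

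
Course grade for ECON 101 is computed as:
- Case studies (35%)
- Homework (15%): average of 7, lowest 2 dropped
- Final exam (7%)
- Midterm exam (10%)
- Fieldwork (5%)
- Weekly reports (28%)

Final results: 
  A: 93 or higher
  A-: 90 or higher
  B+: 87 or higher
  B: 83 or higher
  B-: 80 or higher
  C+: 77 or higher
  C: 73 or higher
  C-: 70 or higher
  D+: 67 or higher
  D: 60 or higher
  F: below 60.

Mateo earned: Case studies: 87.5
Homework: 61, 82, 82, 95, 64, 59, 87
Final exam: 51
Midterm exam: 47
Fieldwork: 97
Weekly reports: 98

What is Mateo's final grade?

Homework: drop 59, 61 → average of remaining 5 = 410/5 = 82
Weighted total:
  Case studies 87.5 × 0.35 = 30.625
  Homework 82 × 0.15 = 12.3
  Final exam 51 × 0.07 = 3.57
  Midterm exam 47 × 0.1 = 4.7
  Fieldwork 97 × 0.05 = 4.85
  Weekly reports 98 × 0.28 = 27.44
Sum = 83.485
83.485 is ≥ 83 and < 87 → B

B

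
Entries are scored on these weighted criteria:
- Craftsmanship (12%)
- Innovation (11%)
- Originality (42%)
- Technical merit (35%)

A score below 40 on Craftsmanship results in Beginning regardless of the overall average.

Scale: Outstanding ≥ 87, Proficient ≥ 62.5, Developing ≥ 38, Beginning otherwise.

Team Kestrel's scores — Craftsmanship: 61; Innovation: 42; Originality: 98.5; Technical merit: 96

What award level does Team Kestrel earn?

Proficient

Craftsmanship score 61 ≥ 40: minimum met.
Weighted total:
  Craftsmanship 61 × 0.12 = 7.32
  Innovation 42 × 0.11 = 4.62
  Originality 98.5 × 0.42 = 41.37
  Technical merit 96 × 0.35 = 33.6
Sum = 86.91
86.91 is ≥ 62.5 and < 87 → Proficient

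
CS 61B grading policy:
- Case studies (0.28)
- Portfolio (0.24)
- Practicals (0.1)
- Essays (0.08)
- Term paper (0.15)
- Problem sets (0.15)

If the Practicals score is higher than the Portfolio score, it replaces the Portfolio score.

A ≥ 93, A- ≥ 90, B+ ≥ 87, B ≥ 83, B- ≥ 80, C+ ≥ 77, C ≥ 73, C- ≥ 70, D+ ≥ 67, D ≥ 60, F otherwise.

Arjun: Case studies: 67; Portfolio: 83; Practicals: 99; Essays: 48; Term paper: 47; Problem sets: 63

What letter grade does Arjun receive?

C-

Practicals (99) > Portfolio (83), so Portfolio counts as 99.
Weighted total:
  Case studies 67 × 0.28 = 18.76
  Portfolio 99 × 0.24 = 23.76
  Practicals 99 × 0.1 = 9.9
  Essays 48 × 0.08 = 3.84
  Term paper 47 × 0.15 = 7.05
  Problem sets 63 × 0.15 = 9.45
Sum = 72.76
72.76 is ≥ 70 and < 73 → C-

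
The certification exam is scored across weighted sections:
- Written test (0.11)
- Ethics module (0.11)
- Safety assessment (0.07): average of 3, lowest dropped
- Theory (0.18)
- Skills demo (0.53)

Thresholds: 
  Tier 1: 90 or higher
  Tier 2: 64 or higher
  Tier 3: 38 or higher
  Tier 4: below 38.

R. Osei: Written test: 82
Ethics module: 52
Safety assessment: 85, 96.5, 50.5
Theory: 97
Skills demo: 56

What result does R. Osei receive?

Tier 2

Safety assessment: drop 50.5 → average of remaining 2 = 181.5/2 = 90.75
Weighted total:
  Written test 82 × 0.11 = 9.02
  Ethics module 52 × 0.11 = 5.72
  Safety assessment 90.75 × 0.07 = 6.3525
  Theory 97 × 0.18 = 17.46
  Skills demo 56 × 0.53 = 29.68
Sum = 68.2325
68.2325 is ≥ 64 and < 90 → Tier 2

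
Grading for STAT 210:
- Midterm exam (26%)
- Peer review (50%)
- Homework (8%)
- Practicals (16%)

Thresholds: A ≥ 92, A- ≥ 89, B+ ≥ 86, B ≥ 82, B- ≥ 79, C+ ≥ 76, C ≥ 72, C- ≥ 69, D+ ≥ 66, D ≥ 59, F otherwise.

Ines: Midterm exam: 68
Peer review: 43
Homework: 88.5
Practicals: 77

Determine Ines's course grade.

Weighted total:
  Midterm exam 68 × 0.26 = 17.68
  Peer review 43 × 0.5 = 21.5
  Homework 88.5 × 0.08 = 7.08
  Practicals 77 × 0.16 = 12.32
Sum = 58.58
58.58 < 59 → F

F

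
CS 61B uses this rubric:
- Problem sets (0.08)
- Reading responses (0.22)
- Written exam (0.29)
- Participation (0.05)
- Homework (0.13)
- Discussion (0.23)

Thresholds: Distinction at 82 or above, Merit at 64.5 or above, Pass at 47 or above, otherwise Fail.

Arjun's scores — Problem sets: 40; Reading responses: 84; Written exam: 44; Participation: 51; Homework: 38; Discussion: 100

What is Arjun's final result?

Merit

Weighted total:
  Problem sets 40 × 0.08 = 3.2
  Reading responses 84 × 0.22 = 18.48
  Written exam 44 × 0.29 = 12.76
  Participation 51 × 0.05 = 2.55
  Homework 38 × 0.13 = 4.94
  Discussion 100 × 0.23 = 23
Sum = 64.93
64.93 is ≥ 64.5 and < 82 → Merit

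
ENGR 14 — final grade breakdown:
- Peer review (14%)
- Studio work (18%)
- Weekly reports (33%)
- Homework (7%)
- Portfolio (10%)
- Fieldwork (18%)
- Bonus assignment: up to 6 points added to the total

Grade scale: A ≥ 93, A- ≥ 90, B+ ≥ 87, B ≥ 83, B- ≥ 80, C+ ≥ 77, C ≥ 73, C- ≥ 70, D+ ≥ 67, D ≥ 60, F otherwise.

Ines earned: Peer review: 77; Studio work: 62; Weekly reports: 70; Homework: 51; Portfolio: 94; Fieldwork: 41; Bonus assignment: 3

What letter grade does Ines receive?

D+

Weighted total:
  Peer review 77 × 0.14 = 10.78
  Studio work 62 × 0.18 = 11.16
  Weekly reports 70 × 0.33 = 23.1
  Homework 51 × 0.07 = 3.57
  Portfolio 94 × 0.1 = 9.4
  Fieldwork 41 × 0.18 = 7.38
Sum = 65.39
Bonus assignment: 65.39 + 3 = 68.39
68.39 is ≥ 67 and < 70 → D+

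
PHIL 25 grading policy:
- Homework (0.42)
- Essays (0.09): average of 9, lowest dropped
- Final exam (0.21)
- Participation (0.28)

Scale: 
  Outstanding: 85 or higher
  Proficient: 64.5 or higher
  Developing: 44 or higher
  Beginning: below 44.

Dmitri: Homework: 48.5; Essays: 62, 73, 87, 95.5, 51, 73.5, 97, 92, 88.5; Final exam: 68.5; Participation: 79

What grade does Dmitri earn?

Developing

Essays: drop 51 → average of remaining 8 = 668.5/8 = 83.5625
Weighted total:
  Homework 48.5 × 0.42 = 20.37
  Essays 83.5625 × 0.09 = 7.520625
  Final exam 68.5 × 0.21 = 14.385
  Participation 79 × 0.28 = 22.12
Sum = 64.395625
64.395625 is ≥ 44 and < 64.5 → Developing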